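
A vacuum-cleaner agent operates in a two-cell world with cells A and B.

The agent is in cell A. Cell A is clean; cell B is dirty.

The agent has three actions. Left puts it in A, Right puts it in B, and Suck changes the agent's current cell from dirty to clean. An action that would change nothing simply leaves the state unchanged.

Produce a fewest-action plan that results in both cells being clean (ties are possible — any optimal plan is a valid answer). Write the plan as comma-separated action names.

t=1 Right ⇒ (B; A:clean, B:dirty)
t=2 Suck ⇒ (B; A:clean, B:clean)
min 2: go B then Suck

Right, Suck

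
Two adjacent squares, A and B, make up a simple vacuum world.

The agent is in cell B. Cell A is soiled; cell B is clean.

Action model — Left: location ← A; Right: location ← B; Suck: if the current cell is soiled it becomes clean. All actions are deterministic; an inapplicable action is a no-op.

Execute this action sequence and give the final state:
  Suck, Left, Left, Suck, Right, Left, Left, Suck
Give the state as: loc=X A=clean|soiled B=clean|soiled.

step 1/8 (Suck): loc=B A=soiled B=clean
step 2/8 (Left): loc=A A=soiled B=clean
step 3/8 (Left): loc=A A=soiled B=clean
step 4/8 (Suck): loc=A A=clean B=clean
step 5/8 (Right): loc=B A=clean B=clean
step 6/8 (Left): loc=A A=clean B=clean
step 7/8 (Left): loc=A A=clean B=clean
step 8/8 (Suck): loc=A A=clean B=clean

loc=A A=clean B=clean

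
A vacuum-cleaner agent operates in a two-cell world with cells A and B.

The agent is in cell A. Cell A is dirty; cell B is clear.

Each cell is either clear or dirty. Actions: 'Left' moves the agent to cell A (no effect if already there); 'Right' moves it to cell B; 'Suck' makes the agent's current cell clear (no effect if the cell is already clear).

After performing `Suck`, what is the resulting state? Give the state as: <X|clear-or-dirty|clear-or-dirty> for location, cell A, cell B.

start: <A|dirty|clear>
t=1 Suck ⇒ <A|clear|clear>

<A|clear|clear>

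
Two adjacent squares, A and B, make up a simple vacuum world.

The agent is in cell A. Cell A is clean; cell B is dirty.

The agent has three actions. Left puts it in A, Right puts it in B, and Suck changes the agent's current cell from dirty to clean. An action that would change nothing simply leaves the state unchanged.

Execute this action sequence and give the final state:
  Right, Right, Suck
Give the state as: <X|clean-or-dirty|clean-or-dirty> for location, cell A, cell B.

<B|clean|clean>

step 1/3 (Right): <B|clean|dirty>
step 2/3 (Right): <B|clean|dirty>
step 3/3 (Suck): <B|clean|clean>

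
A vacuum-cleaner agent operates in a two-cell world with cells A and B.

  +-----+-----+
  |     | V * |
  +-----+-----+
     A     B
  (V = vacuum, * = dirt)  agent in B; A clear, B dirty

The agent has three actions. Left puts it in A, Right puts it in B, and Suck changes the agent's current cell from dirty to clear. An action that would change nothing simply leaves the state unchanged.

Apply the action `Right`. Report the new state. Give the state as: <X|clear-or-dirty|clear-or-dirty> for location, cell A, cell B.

<B|clear|dirty>

start: <B|clear|dirty>
[1] after Right: <B|clear|dirty>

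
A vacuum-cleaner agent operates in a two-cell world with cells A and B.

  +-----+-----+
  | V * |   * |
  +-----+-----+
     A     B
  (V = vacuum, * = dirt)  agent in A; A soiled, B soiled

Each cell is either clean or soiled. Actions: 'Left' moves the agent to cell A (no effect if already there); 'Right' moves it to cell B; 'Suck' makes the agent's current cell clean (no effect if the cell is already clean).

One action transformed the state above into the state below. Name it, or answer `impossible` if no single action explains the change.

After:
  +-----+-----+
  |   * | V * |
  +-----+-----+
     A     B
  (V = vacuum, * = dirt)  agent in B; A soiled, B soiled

try  Left: loc=A A=soiled B=soiled
try Right: loc=B A=soiled B=soiled  ← match
try  Suck: loc=A A=clean B=soiled

Right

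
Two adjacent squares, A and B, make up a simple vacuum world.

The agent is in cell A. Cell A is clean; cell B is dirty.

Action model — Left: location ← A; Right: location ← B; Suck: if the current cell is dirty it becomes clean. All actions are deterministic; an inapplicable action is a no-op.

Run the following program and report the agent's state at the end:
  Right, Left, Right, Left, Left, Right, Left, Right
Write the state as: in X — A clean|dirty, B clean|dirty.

1. Right → in B — A clean, B dirty
2. Left → in A — A clean, B dirty
3. Right → in B — A clean, B dirty
4. Left → in A — A clean, B dirty
5. Left → in A — A clean, B dirty
6. Right → in B — A clean, B dirty
7. Left → in A — A clean, B dirty
8. Right → in B — A clean, B dirty

in B — A clean, B dirty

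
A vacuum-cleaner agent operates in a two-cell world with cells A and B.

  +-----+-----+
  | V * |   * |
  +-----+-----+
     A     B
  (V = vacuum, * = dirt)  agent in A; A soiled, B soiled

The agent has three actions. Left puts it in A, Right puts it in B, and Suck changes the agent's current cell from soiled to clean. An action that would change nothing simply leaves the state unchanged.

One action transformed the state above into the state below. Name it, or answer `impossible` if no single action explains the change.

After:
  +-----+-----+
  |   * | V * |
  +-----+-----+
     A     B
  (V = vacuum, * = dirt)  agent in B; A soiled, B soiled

Right

try  Left: (A; A:soiled, B:soiled)
try Right: (B; A:soiled, B:soiled)  ← match
try  Suck: (A; A:clean, B:soiled)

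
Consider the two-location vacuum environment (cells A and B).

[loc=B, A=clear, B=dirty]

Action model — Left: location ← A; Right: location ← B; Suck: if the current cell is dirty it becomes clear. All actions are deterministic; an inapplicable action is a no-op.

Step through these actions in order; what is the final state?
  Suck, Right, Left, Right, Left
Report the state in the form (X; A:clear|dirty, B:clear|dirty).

(A; A:clear, B:clear)

step 1/5 (Suck): (B; A:clear, B:clear)
step 2/5 (Right): (B; A:clear, B:clear)
step 3/5 (Left): (A; A:clear, B:clear)
step 4/5 (Right): (B; A:clear, B:clear)
step 5/5 (Left): (A; A:clear, B:clear)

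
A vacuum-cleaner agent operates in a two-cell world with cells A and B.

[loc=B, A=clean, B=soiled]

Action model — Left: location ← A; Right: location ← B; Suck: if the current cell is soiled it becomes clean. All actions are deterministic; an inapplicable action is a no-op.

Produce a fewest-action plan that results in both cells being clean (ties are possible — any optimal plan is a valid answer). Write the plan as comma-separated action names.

Suck

t=1 Suck ⇒ loc=B A=clean B=clean
min 1: B is soiled, one Suck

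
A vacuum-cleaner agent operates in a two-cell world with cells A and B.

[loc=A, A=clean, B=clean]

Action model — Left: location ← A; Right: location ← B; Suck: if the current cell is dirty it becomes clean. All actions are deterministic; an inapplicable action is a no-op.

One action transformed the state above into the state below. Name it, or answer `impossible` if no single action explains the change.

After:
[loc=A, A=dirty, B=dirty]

try  Left: in A — A clean, B clean
try Right: in B — A clean, B clean
try  Suck: in A — A clean, B clean
no single action produces the after-state

impossible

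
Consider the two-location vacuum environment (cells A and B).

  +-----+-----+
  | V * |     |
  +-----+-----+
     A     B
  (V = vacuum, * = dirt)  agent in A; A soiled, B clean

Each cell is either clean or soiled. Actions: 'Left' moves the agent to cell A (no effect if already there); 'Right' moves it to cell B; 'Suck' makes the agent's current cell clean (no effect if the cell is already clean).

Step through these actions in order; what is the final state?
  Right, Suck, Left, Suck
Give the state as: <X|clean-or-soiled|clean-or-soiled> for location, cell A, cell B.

1. Right → <B|soiled|clean>
2. Suck → <B|soiled|clean>
3. Left → <A|soiled|clean>
4. Suck → <A|clean|clean>

<A|clean|clean>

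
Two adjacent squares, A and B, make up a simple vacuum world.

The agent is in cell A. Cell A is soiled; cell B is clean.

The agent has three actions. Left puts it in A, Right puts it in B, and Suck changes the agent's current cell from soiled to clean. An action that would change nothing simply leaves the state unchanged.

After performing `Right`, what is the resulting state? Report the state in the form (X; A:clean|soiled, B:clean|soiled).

(B; A:soiled, B:clean)

start: (A; A:soiled, B:clean)
1. Right → (B; A:soiled, B:clean)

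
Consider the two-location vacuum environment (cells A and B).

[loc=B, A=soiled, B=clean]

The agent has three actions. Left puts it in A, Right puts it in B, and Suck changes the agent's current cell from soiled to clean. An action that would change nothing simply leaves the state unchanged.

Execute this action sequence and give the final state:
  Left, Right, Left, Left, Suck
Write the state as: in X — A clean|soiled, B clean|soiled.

in A — A clean, B clean

1. Left → in A — A soiled, B clean
2. Right → in B — A soiled, B clean
3. Left → in A — A soiled, B clean
4. Left → in A — A soiled, B clean
5. Suck → in A — A clean, B clean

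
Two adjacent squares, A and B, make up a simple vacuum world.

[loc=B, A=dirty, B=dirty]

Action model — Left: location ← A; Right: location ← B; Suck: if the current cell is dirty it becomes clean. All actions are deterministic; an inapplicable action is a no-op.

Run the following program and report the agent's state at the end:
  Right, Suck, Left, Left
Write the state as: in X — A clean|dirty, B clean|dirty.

step 1/4 (Right): in B — A dirty, B dirty
step 2/4 (Suck): in B — A dirty, B clean
step 3/4 (Left): in A — A dirty, B clean
step 4/4 (Left): in A — A dirty, B clean

in A — A dirty, B clean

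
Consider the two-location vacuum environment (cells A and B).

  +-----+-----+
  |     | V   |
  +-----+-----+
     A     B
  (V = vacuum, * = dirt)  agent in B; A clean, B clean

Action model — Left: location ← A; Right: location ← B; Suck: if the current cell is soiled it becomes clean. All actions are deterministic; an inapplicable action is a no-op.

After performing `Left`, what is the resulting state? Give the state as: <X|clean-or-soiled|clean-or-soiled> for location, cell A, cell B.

start: <B|clean|clean>
step 1/1 (Left): <A|clean|clean>

<A|clean|clean>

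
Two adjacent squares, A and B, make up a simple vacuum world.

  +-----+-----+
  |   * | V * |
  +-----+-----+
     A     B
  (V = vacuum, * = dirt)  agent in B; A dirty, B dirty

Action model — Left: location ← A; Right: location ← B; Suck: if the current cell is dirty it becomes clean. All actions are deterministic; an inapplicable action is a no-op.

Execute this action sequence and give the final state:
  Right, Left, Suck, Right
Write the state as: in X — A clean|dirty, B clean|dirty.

Right (#1): in B — A dirty, B dirty
Left (#2): in A — A dirty, B dirty
Suck (#3): in A — A clean, B dirty
Right (#4): in B — A clean, B dirty

in B — A clean, B dirty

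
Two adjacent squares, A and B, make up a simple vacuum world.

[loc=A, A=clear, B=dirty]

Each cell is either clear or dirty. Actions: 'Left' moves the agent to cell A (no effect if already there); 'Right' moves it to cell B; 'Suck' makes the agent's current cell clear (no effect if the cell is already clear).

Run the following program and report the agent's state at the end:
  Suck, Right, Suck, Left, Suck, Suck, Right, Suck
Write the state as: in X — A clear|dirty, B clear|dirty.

in B — A clear, B clear

step 1/8 (Suck): in A — A clear, B dirty
step 2/8 (Right): in B — A clear, B dirty
step 3/8 (Suck): in B — A clear, B clear
step 4/8 (Left): in A — A clear, B clear
step 5/8 (Suck): in A — A clear, B clear
step 6/8 (Suck): in A — A clear, B clear
step 7/8 (Right): in B — A clear, B clear
step 8/8 (Suck): in B — A clear, B clear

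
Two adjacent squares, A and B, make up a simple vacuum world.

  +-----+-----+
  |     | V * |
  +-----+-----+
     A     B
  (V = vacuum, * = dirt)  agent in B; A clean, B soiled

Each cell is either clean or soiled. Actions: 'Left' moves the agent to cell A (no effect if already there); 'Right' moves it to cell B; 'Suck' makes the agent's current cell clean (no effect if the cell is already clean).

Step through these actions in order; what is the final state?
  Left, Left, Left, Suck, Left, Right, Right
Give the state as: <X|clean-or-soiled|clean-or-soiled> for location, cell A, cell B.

<B|clean|soiled>

[1] after Left: <A|clean|soiled>
[2] after Left: <A|clean|soiled>
[3] after Left: <A|clean|soiled>
[4] after Suck: <A|clean|soiled>
[5] after Left: <A|clean|soiled>
[6] after Right: <B|clean|soiled>
[7] after Right: <B|clean|soiled>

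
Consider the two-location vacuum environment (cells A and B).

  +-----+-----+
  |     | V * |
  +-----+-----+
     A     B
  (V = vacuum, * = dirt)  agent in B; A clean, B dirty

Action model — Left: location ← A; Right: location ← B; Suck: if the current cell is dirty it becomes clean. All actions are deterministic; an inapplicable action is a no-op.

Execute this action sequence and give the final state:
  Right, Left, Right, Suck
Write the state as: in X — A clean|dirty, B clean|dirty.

1. Right → in B — A clean, B dirty
2. Left → in A — A clean, B dirty
3. Right → in B — A clean, B dirty
4. Suck → in B — A clean, B clean

in B — A clean, B clean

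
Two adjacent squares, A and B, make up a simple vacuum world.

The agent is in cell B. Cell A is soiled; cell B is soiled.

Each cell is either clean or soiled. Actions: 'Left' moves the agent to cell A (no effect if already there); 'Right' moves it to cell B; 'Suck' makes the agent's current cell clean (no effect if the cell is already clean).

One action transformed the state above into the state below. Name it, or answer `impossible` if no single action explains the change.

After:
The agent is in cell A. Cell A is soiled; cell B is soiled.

Left

try  Left: (A; A:soiled, B:soiled)  ← match
try Right: (B; A:soiled, B:soiled)
try  Suck: (B; A:soiled, B:clean)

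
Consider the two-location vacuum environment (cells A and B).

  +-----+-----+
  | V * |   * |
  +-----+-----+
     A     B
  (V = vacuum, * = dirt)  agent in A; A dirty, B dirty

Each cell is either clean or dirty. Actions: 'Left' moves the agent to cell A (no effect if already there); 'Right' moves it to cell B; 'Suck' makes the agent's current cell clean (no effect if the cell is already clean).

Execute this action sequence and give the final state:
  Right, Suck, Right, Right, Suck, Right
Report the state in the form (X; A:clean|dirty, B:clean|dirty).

(B; A:dirty, B:clean)

t=1 Right ⇒ (B; A:dirty, B:dirty)
t=2 Suck ⇒ (B; A:dirty, B:clean)
t=3 Right ⇒ (B; A:dirty, B:clean)
t=4 Right ⇒ (B; A:dirty, B:clean)
t=5 Suck ⇒ (B; A:dirty, B:clean)
t=6 Right ⇒ (B; A:dirty, B:clean)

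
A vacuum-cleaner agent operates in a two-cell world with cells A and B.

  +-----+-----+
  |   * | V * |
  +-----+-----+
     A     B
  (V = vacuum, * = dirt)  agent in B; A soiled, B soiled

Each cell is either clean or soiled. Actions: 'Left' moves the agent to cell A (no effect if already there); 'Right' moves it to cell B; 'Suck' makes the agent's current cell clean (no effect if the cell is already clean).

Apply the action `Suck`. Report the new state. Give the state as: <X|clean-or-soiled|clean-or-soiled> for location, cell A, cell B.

<B|soiled|clean>

start: <B|soiled|soiled>
1. Suck → <B|soiled|clean>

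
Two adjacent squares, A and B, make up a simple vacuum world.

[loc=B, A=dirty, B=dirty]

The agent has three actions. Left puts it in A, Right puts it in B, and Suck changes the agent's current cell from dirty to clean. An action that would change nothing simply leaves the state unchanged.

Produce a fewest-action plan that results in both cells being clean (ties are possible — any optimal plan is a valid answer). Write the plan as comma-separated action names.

Suck, Left, Suck

1. Suck → in B — A dirty, B clean
2. Left → in A — A dirty, B clean
3. Suck → in A — A clean, B clean
min 3: Suck B + move + Suck A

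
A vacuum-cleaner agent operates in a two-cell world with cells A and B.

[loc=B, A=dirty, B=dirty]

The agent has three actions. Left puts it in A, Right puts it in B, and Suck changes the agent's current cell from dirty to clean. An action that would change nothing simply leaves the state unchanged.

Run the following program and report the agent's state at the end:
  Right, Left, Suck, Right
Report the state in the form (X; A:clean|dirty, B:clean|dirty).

1) do Right; now (B; A:dirty, B:dirty)
2) do Left; now (A; A:dirty, B:dirty)
3) do Suck; now (A; A:clean, B:dirty)
4) do Right; now (B; A:clean, B:dirty)

(B; A:clean, B:dirty)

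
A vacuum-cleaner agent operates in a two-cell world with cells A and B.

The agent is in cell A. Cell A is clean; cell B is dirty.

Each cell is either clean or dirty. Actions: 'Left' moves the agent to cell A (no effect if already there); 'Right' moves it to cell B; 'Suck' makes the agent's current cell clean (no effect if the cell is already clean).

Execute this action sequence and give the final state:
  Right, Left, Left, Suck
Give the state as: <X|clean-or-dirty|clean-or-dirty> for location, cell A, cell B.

t=1 Right ⇒ <B|clean|dirty>
t=2 Left ⇒ <A|clean|dirty>
t=3 Left ⇒ <A|clean|dirty>
t=4 Suck ⇒ <A|clean|dirty>

<A|clean|dirty>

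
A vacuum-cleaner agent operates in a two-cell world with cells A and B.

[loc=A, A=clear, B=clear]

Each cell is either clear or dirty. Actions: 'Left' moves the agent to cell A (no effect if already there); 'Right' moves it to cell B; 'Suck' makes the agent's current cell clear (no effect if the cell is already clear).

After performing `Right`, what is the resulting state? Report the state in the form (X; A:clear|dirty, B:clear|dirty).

(B; A:clear, B:clear)

start: (A; A:clear, B:clear)
Right (#1): (B; A:clear, B:clear)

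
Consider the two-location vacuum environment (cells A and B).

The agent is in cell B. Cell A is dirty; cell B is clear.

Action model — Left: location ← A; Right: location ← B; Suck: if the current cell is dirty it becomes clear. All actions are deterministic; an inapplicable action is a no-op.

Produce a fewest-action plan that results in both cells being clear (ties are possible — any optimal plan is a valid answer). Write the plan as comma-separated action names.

Left, Suck

1. Left → in A — A dirty, B clear
2. Suck → in A — A clear, B clear
min 2: go A then Suck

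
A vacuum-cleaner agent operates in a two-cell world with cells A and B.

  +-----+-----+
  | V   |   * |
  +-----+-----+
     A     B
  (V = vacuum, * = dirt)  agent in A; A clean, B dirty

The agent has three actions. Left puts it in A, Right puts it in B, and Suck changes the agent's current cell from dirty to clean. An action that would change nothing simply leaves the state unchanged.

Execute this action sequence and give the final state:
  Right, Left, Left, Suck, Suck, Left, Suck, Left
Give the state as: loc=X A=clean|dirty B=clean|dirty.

loc=A A=clean B=dirty

step 1/8 (Right): loc=B A=clean B=dirty
step 2/8 (Left): loc=A A=clean B=dirty
step 3/8 (Left): loc=A A=clean B=dirty
step 4/8 (Suck): loc=A A=clean B=dirty
step 5/8 (Suck): loc=A A=clean B=dirty
step 6/8 (Left): loc=A A=clean B=dirty
step 7/8 (Suck): loc=A A=clean B=dirty
step 8/8 (Left): loc=A A=clean B=dirty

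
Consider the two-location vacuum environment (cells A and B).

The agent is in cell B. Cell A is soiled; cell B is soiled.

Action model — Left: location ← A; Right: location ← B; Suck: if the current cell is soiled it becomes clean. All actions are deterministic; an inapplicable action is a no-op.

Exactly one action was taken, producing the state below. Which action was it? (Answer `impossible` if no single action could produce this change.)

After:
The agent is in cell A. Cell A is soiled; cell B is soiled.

Left

try  Left: <A|soiled|soiled>  ← match
try Right: <B|soiled|soiled>
try  Suck: <B|soiled|clean>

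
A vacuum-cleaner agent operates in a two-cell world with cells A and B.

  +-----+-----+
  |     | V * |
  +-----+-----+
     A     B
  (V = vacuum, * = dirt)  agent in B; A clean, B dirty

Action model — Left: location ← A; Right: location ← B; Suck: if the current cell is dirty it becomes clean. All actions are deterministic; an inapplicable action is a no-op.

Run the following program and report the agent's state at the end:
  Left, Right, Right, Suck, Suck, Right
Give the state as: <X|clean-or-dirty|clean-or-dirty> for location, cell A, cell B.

<B|clean|clean>

1) do Left; now <A|clean|dirty>
2) do Right; now <B|clean|dirty>
3) do Right; now <B|clean|dirty>
4) do Suck; now <B|clean|clean>
5) do Suck; now <B|clean|clean>
6) do Right; now <B|clean|clean>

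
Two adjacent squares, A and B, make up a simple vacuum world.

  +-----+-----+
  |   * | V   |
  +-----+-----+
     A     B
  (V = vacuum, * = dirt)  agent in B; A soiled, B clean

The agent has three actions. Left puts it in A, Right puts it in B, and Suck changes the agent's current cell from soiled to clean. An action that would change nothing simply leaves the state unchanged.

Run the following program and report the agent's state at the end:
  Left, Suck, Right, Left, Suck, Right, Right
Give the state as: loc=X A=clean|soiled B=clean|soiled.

loc=B A=clean B=clean

t=1 Left ⇒ loc=A A=soiled B=clean
t=2 Suck ⇒ loc=A A=clean B=clean
t=3 Right ⇒ loc=B A=clean B=clean
t=4 Left ⇒ loc=A A=clean B=clean
t=5 Suck ⇒ loc=A A=clean B=clean
t=6 Right ⇒ loc=B A=clean B=clean
t=7 Right ⇒ loc=B A=clean B=clean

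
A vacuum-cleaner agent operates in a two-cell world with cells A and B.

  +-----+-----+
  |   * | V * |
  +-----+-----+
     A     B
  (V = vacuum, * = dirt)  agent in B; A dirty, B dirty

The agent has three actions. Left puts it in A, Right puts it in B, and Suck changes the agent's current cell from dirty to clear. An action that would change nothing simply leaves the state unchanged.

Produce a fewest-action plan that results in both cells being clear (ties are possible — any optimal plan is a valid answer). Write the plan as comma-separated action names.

Suck, Left, Suck

Suck (#1): loc=B A=dirty B=clear
Left (#2): loc=A A=dirty B=clear
Suck (#3): loc=A A=clear B=clear
min 3: Suck B + move + Suck A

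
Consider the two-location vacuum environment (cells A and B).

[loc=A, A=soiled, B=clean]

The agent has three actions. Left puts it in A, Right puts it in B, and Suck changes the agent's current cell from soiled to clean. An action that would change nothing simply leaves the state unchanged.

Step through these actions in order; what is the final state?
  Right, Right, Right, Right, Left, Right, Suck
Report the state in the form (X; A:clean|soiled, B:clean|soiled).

[1] after Right: (B; A:soiled, B:clean)
[2] after Right: (B; A:soiled, B:clean)
[3] after Right: (B; A:soiled, B:clean)
[4] after Right: (B; A:soiled, B:clean)
[5] after Left: (A; A:soiled, B:clean)
[6] after Right: (B; A:soiled, B:clean)
[7] after Suck: (B; A:soiled, B:clean)

(B; A:soiled, B:clean)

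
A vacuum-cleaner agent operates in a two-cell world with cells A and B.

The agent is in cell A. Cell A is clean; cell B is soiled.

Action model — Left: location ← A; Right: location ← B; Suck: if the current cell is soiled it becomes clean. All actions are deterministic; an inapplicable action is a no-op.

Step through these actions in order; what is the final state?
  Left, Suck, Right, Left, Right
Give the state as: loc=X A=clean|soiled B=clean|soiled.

loc=B A=clean B=soiled

[1] after Left: loc=A A=clean B=soiled
[2] after Suck: loc=A A=clean B=soiled
[3] after Right: loc=B A=clean B=soiled
[4] after Left: loc=A A=clean B=soiled
[5] after Right: loc=B A=clean B=soiled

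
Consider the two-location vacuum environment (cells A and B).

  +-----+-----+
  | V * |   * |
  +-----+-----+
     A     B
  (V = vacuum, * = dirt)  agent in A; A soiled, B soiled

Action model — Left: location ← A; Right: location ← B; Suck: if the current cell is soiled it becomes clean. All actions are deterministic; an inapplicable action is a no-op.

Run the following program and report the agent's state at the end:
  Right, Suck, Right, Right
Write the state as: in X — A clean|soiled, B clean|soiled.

1) do Right; now in B — A soiled, B soiled
2) do Suck; now in B — A soiled, B clean
3) do Right; now in B — A soiled, B clean
4) do Right; now in B — A soiled, B clean

in B — A soiled, B clean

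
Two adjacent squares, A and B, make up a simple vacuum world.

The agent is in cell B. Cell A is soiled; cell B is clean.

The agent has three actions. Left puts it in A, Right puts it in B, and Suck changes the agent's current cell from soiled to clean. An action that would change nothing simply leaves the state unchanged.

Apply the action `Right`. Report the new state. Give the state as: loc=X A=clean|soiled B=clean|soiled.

loc=B A=soiled B=clean

start: loc=B A=soiled B=clean
step 1/1 (Right): loc=B A=soiled B=clean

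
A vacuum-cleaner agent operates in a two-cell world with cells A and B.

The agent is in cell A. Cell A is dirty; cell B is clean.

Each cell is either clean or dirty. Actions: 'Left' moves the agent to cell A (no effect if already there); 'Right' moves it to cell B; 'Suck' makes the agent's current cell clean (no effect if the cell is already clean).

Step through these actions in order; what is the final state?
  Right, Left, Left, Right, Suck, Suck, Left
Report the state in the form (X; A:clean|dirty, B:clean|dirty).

(A; A:dirty, B:clean)

t=1 Right ⇒ (B; A:dirty, B:clean)
t=2 Left ⇒ (A; A:dirty, B:clean)
t=3 Left ⇒ (A; A:dirty, B:clean)
t=4 Right ⇒ (B; A:dirty, B:clean)
t=5 Suck ⇒ (B; A:dirty, B:clean)
t=6 Suck ⇒ (B; A:dirty, B:clean)
t=7 Left ⇒ (A; A:dirty, B:clean)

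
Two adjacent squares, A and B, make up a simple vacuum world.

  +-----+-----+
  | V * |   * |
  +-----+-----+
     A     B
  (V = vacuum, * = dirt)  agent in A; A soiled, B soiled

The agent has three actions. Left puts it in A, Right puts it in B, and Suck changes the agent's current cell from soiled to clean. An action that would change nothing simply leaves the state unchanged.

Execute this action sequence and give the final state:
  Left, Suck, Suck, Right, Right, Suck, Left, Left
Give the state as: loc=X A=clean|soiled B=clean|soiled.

[1] after Left: loc=A A=soiled B=soiled
[2] after Suck: loc=A A=clean B=soiled
[3] after Suck: loc=A A=clean B=soiled
[4] after Right: loc=B A=clean B=soiled
[5] after Right: loc=B A=clean B=soiled
[6] after Suck: loc=B A=clean B=clean
[7] after Left: loc=A A=clean B=clean
[8] after Left: loc=A A=clean B=clean

loc=A A=clean B=clean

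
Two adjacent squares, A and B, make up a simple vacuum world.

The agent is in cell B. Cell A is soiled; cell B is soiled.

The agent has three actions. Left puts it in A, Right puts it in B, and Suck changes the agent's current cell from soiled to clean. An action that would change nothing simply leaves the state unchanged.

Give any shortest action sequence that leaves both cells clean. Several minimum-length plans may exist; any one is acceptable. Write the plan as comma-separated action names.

step 1/3 (Suck): <B|soiled|clean>
step 2/3 (Left): <A|soiled|clean>
step 3/3 (Suck): <A|clean|clean>
min 3: Suck B + move + Suck A

Suck, Left, Suck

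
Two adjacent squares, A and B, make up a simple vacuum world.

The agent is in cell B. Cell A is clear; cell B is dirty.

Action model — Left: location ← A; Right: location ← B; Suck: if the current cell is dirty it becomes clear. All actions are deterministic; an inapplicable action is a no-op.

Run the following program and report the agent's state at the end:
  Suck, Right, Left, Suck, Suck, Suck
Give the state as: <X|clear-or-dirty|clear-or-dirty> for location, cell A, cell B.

<A|clear|clear>

1. Suck → <B|clear|clear>
2. Right → <B|clear|clear>
3. Left → <A|clear|clear>
4. Suck → <A|clear|clear>
5. Suck → <A|clear|clear>
6. Suck → <A|clear|clear>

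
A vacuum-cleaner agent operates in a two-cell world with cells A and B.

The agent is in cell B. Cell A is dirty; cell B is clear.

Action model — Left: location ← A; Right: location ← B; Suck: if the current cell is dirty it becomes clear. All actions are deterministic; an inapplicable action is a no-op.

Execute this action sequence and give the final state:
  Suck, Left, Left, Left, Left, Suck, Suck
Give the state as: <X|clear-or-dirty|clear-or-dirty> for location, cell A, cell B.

[1] after Suck: <B|dirty|clear>
[2] after Left: <A|dirty|clear>
[3] after Left: <A|dirty|clear>
[4] after Left: <A|dirty|clear>
[5] after Left: <A|dirty|clear>
[6] after Suck: <A|clear|clear>
[7] after Suck: <A|clear|clear>

<A|clear|clear>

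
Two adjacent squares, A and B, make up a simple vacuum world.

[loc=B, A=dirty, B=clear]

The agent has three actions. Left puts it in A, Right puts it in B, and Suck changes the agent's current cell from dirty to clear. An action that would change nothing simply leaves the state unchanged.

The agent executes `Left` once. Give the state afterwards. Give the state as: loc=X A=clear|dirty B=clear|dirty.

start: loc=B A=dirty B=clear
1. Left → loc=A A=dirty B=clear

loc=A A=dirty B=clear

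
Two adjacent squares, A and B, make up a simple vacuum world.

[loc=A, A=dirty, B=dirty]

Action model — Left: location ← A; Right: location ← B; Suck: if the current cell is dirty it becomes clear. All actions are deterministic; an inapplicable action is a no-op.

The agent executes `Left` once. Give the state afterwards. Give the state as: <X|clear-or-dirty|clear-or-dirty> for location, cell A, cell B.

start: <A|dirty|dirty>
t=1 Left ⇒ <A|dirty|dirty>

<A|dirty|dirty>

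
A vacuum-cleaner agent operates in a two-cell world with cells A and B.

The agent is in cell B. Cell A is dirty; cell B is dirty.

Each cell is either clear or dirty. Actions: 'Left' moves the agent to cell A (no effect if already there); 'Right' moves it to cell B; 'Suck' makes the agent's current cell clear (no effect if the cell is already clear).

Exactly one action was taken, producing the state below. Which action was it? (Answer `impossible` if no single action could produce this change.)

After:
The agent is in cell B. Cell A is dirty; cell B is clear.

Suck

try  Left: (A; A:dirty, B:dirty)
try Right: (B; A:dirty, B:dirty)
try  Suck: (B; A:dirty, B:clear)  ← match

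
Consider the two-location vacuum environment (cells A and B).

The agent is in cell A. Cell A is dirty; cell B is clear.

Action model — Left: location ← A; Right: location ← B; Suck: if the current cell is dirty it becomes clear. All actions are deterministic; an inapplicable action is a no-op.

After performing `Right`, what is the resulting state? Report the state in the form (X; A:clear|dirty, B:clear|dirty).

start: (A; A:dirty, B:clear)
1. Right → (B; A:dirty, B:clear)

(B; A:dirty, B:clear)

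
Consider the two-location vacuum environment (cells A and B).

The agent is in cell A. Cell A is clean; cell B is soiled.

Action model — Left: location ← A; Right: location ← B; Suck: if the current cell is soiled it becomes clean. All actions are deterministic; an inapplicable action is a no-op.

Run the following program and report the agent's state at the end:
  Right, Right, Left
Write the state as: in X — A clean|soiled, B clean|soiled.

1. Right → in B — A clean, B soiled
2. Right → in B — A clean, B soiled
3. Left → in A — A clean, B soiled

in A — A clean, B soiled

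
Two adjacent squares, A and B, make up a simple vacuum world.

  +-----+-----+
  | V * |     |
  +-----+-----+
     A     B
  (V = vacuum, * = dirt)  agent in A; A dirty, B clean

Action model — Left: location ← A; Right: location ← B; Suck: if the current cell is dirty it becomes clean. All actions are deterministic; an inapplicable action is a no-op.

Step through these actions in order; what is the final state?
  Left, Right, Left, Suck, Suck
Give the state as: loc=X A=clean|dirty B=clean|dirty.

loc=A A=clean B=clean

1. Left → loc=A A=dirty B=clean
2. Right → loc=B A=dirty B=clean
3. Left → loc=A A=dirty B=clean
4. Suck → loc=A A=clean B=clean
5. Suck → loc=A A=clean B=clean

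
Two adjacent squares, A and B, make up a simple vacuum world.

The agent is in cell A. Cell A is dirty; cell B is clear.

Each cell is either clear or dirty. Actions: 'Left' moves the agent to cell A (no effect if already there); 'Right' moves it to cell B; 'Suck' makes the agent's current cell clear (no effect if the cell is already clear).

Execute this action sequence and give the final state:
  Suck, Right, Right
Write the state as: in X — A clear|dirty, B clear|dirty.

in B — A clear, B clear

1. Suck → in A — A clear, B clear
2. Right → in B — A clear, B clear
3. Right → in B — A clear, B clear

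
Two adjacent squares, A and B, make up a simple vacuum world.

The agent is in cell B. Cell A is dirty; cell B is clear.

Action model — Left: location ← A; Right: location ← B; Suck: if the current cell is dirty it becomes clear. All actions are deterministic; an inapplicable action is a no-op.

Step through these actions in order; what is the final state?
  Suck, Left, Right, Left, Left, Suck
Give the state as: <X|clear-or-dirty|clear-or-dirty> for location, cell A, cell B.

1) do Suck; now <B|dirty|clear>
2) do Left; now <A|dirty|clear>
3) do Right; now <B|dirty|clear>
4) do Left; now <A|dirty|clear>
5) do Left; now <A|dirty|clear>
6) do Suck; now <A|clear|clear>

<A|clear|clear>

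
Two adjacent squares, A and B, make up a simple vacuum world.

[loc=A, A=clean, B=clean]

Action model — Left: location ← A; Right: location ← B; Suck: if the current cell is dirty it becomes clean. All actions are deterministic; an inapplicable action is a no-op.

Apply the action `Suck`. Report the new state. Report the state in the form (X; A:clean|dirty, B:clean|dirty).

start: (A; A:clean, B:clean)
step 1/1 (Suck): (A; A:clean, B:clean)

(A; A:clean, B:clean)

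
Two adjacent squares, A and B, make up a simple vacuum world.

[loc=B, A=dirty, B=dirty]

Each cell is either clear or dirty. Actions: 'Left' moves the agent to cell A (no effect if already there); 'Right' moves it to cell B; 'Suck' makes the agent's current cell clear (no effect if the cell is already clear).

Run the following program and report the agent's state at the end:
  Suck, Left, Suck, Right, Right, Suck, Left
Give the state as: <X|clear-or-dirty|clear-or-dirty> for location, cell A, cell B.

t=1 Suck ⇒ <B|dirty|clear>
t=2 Left ⇒ <A|dirty|clear>
t=3 Suck ⇒ <A|clear|clear>
t=4 Right ⇒ <B|clear|clear>
t=5 Right ⇒ <B|clear|clear>
t=6 Suck ⇒ <B|clear|clear>
t=7 Left ⇒ <A|clear|clear>

<A|clear|clear>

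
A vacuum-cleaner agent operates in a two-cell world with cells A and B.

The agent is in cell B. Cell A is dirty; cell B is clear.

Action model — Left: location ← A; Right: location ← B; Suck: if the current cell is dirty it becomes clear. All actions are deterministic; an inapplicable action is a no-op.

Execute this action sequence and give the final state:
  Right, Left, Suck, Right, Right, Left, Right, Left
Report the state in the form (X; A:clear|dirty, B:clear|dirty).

[1] after Right: (B; A:dirty, B:clear)
[2] after Left: (A; A:dirty, B:clear)
[3] after Suck: (A; A:clear, B:clear)
[4] after Right: (B; A:clear, B:clear)
[5] after Right: (B; A:clear, B:clear)
[6] after Left: (A; A:clear, B:clear)
[7] after Right: (B; A:clear, B:clear)
[8] after Left: (A; A:clear, B:clear)

(A; A:clear, B:clear)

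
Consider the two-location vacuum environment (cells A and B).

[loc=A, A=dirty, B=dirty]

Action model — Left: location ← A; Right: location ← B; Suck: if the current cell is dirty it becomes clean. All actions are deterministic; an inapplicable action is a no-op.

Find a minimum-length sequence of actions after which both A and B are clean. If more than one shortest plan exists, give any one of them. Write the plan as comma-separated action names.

Suck (#1): in A — A clean, B dirty
Right (#2): in B — A clean, B dirty
Suck (#3): in B — A clean, B clean
min 3: Suck A + move + Suck B

Suck, Right, Suck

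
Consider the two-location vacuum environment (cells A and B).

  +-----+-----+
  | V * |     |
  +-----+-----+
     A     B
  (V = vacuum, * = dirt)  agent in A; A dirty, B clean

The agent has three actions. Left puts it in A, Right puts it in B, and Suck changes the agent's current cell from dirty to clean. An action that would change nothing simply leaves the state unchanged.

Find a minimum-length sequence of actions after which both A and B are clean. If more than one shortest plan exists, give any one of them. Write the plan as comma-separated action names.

Suck

1. Suck → in A — A clean, B clean
min 1: A is dirty, one Suck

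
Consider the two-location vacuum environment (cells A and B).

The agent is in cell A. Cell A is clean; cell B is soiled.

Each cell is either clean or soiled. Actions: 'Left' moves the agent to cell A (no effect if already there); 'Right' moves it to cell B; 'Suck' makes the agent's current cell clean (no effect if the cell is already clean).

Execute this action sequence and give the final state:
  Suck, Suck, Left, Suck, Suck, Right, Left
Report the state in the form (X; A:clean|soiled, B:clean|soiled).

1. Suck → (A; A:clean, B:soiled)
2. Suck → (A; A:clean, B:soiled)
3. Left → (A; A:clean, B:soiled)
4. Suck → (A; A:clean, B:soiled)
5. Suck → (A; A:clean, B:soiled)
6. Right → (B; A:clean, B:soiled)
7. Left → (A; A:clean, B:soiled)

(A; A:clean, B:soiled)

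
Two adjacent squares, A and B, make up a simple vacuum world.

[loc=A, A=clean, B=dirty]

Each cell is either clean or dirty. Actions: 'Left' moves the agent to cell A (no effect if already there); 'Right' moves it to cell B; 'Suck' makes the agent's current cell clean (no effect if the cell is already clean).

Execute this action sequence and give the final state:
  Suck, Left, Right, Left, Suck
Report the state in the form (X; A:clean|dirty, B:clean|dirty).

t=1 Suck ⇒ (A; A:clean, B:dirty)
t=2 Left ⇒ (A; A:clean, B:dirty)
t=3 Right ⇒ (B; A:clean, B:dirty)
t=4 Left ⇒ (A; A:clean, B:dirty)
t=5 Suck ⇒ (A; A:clean, B:dirty)

(A; A:clean, B:dirty)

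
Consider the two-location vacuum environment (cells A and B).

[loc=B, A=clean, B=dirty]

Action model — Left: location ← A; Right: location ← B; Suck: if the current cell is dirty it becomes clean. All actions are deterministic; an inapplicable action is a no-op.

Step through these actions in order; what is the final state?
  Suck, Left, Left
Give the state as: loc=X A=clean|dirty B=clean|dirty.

loc=A A=clean B=clean

Suck (#1): loc=B A=clean B=clean
Left (#2): loc=A A=clean B=clean
Left (#3): loc=A A=clean B=clean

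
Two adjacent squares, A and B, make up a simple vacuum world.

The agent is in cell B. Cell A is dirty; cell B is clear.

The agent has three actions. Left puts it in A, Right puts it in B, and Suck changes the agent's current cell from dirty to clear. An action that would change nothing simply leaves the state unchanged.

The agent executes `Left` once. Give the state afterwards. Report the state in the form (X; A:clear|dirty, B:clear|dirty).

(A; A:dirty, B:clear)

start: (B; A:dirty, B:clear)
t=1 Left ⇒ (A; A:dirty, B:clear)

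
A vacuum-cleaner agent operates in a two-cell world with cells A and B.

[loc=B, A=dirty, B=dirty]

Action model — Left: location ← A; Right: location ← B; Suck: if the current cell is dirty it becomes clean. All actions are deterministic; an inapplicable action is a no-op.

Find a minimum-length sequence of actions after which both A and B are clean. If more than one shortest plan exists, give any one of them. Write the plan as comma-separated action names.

Suck, Left, Suck

[1] after Suck: in B — A dirty, B clean
[2] after Left: in A — A dirty, B clean
[3] after Suck: in A — A clean, B clean
min 3: Suck B + move + Suck A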